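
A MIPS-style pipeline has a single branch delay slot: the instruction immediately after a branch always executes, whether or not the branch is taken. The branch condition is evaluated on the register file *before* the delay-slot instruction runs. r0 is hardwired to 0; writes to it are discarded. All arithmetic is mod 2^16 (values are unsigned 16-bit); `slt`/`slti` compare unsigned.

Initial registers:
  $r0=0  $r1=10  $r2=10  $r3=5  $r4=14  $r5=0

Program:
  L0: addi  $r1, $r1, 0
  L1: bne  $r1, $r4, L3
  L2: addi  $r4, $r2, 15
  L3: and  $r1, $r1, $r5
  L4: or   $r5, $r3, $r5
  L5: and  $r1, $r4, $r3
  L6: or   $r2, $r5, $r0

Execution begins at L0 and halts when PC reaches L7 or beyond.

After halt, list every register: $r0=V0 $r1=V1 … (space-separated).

$r0=0 $r1=1 $r2=5 $r3=5 $r4=25 $r5=5

[0] addi  $r1, $r1, 0  →  {$r0:0, $r1:10, $r2:10, $r3:5, $r4:14, $r5:0}
[1] bne  $r1, $r4, L3  →  {$r0:0, $r1:10, $r2:10, $r3:5, $r4:14, $r5:0}  ⟨branch taken⟩
[2] addi  $r4, $r2, 15  →  {$r0:0, $r1:10, $r2:10, $r3:5, $r4:25, $r5:0}
[3] and  $r1, $r1, $r5  →  {$r0:0, $r1:0, $r2:10, $r3:5, $r4:25, $r5:0}
[4] or   $r5, $r3, $r5  →  {$r0:0, $r1:0, $r2:10, $r3:5, $r4:25, $r5:5}
[5] and  $r1, $r4, $r3  →  {$r0:0, $r1:1, $r2:10, $r3:5, $r4:25, $r5:5}
[6] or   $r2, $r5, $r0  →  {$r0:0, $r1:1, $r2:5, $r3:5, $r4:25, $r5:5}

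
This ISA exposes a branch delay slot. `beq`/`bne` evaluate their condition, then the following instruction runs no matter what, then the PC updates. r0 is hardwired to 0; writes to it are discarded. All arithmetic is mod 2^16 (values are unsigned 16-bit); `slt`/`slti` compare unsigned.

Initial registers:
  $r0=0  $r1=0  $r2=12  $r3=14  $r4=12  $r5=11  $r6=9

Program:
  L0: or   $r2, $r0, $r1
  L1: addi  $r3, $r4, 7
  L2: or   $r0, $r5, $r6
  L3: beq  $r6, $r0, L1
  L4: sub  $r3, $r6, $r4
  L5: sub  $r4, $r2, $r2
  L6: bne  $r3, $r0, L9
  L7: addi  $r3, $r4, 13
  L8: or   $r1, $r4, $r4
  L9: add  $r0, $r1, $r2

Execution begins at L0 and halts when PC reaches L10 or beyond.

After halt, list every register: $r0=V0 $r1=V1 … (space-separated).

$r0=0 $r1=0 $r2=0 $r3=13 $r4=0 $r5=11 $r6=9

[0] or   $r2, $r0, $r1  →  {$r0:0, $r1:0, $r2:0, $r3:14, $r4:12, $r5:11, $r6:9}
[1] addi  $r3, $r4, 7  →  {$r0:0, $r1:0, $r2:0, $r3:19, $r4:12, $r5:11, $r6:9}
[2] or   $r0, $r5, $r6  →  {$r0:0, $r1:0, $r2:0, $r3:19, $r4:12, $r5:11, $r6:9}
[3] beq  $r6, $r0, L1  →  {$r0:0, $r1:0, $r2:0, $r3:19, $r4:12, $r5:11, $r6:9}  ⟨branch fallthrough⟩
[4] sub  $r3, $r6, $r4  →  {$r0:0, $r1:0, $r2:0, $r3:65533, $r4:12, $r5:11, $r6:9}
[5] sub  $r4, $r2, $r2  →  {$r0:0, $r1:0, $r2:0, $r3:65533, $r4:0, $r5:11, $r6:9}
[6] bne  $r3, $r0, L9  →  {$r0:0, $r1:0, $r2:0, $r3:65533, $r4:0, $r5:11, $r6:9}  ⟨branch taken⟩
[7] addi  $r3, $r4, 13  →  {$r0:0, $r1:0, $r2:0, $r3:13, $r4:0, $r5:11, $r6:9}
[9] add  $r0, $r1, $r2  →  {$r0:0, $r1:0, $r2:0, $r3:13, $r4:0, $r5:11, $r6:9}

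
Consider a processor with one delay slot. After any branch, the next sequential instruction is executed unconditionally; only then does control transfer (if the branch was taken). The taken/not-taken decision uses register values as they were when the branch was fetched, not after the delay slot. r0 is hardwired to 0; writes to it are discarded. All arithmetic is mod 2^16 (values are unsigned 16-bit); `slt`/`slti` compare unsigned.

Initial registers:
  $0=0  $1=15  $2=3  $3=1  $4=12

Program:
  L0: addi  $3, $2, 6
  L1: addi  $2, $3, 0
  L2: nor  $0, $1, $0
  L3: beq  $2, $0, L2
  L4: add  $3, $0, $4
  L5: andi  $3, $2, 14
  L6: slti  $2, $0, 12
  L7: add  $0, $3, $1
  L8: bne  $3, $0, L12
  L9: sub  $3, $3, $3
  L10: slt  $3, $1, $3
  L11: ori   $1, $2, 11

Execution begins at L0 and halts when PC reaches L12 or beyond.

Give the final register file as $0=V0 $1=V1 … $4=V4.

PC=0  addi  $3, $2, 6        | $0=0 $1=15 $2=3 $3=9 $4=12
PC=1  addi  $2, $3, 0        | $0=0 $1=15 $2=9 $3=9 $4=12
PC=2  nor  $0, $1, $0        | $0=0 $1=15 $2=9 $3=9 $4=12
PC=3  beq  $2, $0, L2        | $0=0 $1=15 $2=9 $3=9 $4=12  [not taken]
PC=4  add  $3, $0, $4        | $0=0 $1=15 $2=9 $3=12 $4=12
PC=5  andi  $3, $2, 14       | $0=0 $1=15 $2=9 $3=8 $4=12
PC=6  slti  $2, $0, 12       | $0=0 $1=15 $2=1 $3=8 $4=12
PC=7  add  $0, $3, $1        | $0=0 $1=15 $2=1 $3=8 $4=12
PC=8  bne  $3, $0, L12       | $0=0 $1=15 $2=1 $3=8 $4=12  [TAKEN]
PC=9  sub  $3, $3, $3        | $0=0 $1=15 $2=1 $3=0 $4=12

$0=0 $1=15 $2=1 $3=0 $4=12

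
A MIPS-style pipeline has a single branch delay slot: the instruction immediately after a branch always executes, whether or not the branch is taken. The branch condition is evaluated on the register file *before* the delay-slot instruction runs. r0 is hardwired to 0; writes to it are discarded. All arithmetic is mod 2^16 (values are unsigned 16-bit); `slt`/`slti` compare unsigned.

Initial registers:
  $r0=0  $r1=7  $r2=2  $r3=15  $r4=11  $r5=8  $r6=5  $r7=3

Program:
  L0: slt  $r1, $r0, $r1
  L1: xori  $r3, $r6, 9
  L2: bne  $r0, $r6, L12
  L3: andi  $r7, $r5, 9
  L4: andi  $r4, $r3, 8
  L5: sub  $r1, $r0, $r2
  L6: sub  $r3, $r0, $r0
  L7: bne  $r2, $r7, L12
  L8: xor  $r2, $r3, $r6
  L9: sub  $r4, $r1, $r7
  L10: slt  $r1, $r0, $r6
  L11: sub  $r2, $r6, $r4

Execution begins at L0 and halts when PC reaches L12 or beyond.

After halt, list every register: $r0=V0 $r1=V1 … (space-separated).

  step pc=0: slt  $r1, $r0, $r1  regs=(0,1,2,15,11,8,5,3)
  step pc=1: xori  $r3, $r6, 9  regs=(0,1,2,12,11,8,5,3)
  step pc=2: bne  $r0, $r6, L12  cond=T  regs=(0,1,2,12,11,8,5,3)
  step pc=3: andi  $r7, $r5, 9  regs=(0,1,2,12,11,8,5,8)

$r0=0 $r1=1 $r2=2 $r3=12 $r4=11 $r5=8 $r6=5 $r7=8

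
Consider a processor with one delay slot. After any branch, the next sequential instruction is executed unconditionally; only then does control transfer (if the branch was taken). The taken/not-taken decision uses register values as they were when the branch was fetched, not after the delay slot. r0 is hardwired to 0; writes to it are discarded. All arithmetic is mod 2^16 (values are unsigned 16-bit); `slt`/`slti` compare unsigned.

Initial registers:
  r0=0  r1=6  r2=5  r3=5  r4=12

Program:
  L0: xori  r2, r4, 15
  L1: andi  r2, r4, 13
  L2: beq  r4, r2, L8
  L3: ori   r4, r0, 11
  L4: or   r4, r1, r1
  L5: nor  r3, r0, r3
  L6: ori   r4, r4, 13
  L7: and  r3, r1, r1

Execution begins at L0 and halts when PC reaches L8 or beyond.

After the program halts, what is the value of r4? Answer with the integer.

[0] xori  r2, r4, 15  →  {r0:0, r1:6, r2:3, r3:5, r4:12}
[1] andi  r2, r4, 13  →  {r0:0, r1:6, r2:12, r3:5, r4:12}
[2] beq  r4, r2, L8  →  {r0:0, r1:6, r2:12, r3:5, r4:12}  ⟨branch taken⟩
[3] ori   r4, r0, 11  →  {r0:0, r1:6, r2:12, r3:5, r4:11}

11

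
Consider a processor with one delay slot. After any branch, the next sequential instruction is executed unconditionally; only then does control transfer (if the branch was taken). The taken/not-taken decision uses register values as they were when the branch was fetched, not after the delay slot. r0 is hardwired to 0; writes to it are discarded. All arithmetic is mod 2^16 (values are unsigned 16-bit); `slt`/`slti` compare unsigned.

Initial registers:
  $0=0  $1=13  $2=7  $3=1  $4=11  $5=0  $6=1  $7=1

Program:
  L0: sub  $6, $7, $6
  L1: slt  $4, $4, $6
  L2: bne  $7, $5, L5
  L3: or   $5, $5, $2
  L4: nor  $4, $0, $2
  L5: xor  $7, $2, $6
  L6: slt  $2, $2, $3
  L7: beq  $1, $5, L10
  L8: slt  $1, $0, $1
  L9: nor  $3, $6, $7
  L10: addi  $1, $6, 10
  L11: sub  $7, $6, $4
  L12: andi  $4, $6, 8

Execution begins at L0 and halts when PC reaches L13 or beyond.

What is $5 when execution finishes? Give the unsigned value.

  step pc=0: sub  $6, $7, $6  regs=(0,13,7,1,11,0,0,1)
  step pc=1: slt  $4, $4, $6  regs=(0,13,7,1,0,0,0,1)
  step pc=2: bne  $7, $5, L5  cond=T  regs=(0,13,7,1,0,0,0,1)
  step pc=3: or   $5, $5, $2  regs=(0,13,7,1,0,7,0,1)
  step pc=5: xor  $7, $2, $6  regs=(0,13,7,1,0,7,0,7)
  step pc=6: slt  $2, $2, $3  regs=(0,13,0,1,0,7,0,7)
  step pc=7: beq  $1, $5, L10  cond=F  regs=(0,13,0,1,0,7,0,7)
  step pc=8: slt  $1, $0, $1  regs=(0,1,0,1,0,7,0,7)
  step pc=9: nor  $3, $6, $7  regs=(0,1,0,65528,0,7,0,7)
  step pc=10: addi  $1, $6, 10  regs=(0,10,0,65528,0,7,0,7)
  step pc=11: sub  $7, $6, $4  regs=(0,10,0,65528,0,7,0,0)
  step pc=12: andi  $4, $6, 8  regs=(0,10,0,65528,0,7,0,0)

7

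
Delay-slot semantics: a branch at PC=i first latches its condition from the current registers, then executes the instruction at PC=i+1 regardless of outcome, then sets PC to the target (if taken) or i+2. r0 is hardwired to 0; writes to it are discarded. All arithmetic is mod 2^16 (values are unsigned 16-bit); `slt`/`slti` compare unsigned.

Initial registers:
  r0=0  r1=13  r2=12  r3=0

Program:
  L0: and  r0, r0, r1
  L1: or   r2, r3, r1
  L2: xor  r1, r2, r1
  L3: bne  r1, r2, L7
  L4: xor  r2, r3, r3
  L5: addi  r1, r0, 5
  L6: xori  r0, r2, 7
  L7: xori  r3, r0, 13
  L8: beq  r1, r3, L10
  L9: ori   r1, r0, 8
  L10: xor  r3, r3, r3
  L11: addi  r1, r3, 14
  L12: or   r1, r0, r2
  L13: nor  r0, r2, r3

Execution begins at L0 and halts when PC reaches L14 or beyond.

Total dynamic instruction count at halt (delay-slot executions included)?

12

PC=0  and  r0, r0, r1        | r0=0 r1=13 r2=12 r3=0
PC=1  or   r2, r3, r1        | r0=0 r1=13 r2=13 r3=0
PC=2  xor  r1, r2, r1        | r0=0 r1=0 r2=13 r3=0
PC=3  bne  r1, r2, L7        | r0=0 r1=0 r2=13 r3=0  [TAKEN]
PC=4  xor  r2, r3, r3        | r0=0 r1=0 r2=0 r3=0
PC=7  xori  r3, r0, 13       | r0=0 r1=0 r2=0 r3=13
PC=8  beq  r1, r3, L10       | r0=0 r1=0 r2=0 r3=13  [not taken]
PC=9  ori   r1, r0, 8        | r0=0 r1=8 r2=0 r3=13
PC=10 xor  r3, r3, r3        | r0=0 r1=8 r2=0 r3=0
PC=11 addi  r1, r3, 14       | r0=0 r1=14 r2=0 r3=0
PC=12 or   r1, r0, r2        | r0=0 r1=0 r2=0 r3=0
PC=13 nor  r0, r2, r3        | r0=0 r1=0 r2=0 r3=0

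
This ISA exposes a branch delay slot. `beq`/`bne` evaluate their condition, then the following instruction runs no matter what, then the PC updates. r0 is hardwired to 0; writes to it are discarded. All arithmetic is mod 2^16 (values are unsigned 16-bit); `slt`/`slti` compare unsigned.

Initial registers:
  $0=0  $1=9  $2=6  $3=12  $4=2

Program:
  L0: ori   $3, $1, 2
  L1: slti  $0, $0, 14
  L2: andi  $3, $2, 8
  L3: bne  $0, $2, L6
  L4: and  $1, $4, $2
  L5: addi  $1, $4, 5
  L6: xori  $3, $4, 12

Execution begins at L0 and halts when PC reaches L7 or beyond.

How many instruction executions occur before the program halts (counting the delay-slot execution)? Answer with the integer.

6

[0] ori   $3, $1, 2  →  {$0:0, $1:9, $2:6, $3:11, $4:2}
[1] slti  $0, $0, 14  →  {$0:0, $1:9, $2:6, $3:11, $4:2}
[2] andi  $3, $2, 8  →  {$0:0, $1:9, $2:6, $3:0, $4:2}
[3] bne  $0, $2, L6  →  {$0:0, $1:9, $2:6, $3:0, $4:2}  ⟨branch taken⟩
[4] and  $1, $4, $2  →  {$0:0, $1:2, $2:6, $3:0, $4:2}
[6] xori  $3, $4, 12  →  {$0:0, $1:2, $2:6, $3:14, $4:2}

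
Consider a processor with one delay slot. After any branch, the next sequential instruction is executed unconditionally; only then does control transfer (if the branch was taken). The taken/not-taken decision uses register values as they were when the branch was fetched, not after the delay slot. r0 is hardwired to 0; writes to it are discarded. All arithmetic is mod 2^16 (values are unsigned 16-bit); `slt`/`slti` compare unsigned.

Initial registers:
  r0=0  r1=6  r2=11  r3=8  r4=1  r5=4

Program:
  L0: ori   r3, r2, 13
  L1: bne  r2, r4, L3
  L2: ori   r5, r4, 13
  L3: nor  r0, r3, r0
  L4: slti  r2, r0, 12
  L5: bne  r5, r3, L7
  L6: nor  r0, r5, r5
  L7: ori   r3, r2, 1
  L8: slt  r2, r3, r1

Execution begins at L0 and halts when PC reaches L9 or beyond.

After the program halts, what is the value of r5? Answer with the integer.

13

PC=0  ori   r3, r2, 13       | r0=0 r1=6 r2=11 r3=15 r4=1 r5=4
PC=1  bne  r2, r4, L3        | r0=0 r1=6 r2=11 r3=15 r4=1 r5=4  [TAKEN]
PC=2  ori   r5, r4, 13       | r0=0 r1=6 r2=11 r3=15 r4=1 r5=13
PC=3  nor  r0, r3, r0        | r0=0 r1=6 r2=11 r3=15 r4=1 r5=13
PC=4  slti  r2, r0, 12       | r0=0 r1=6 r2=1 r3=15 r4=1 r5=13
PC=5  bne  r5, r3, L7        | r0=0 r1=6 r2=1 r3=15 r4=1 r5=13  [TAKEN]
PC=6  nor  r0, r5, r5        | r0=0 r1=6 r2=1 r3=15 r4=1 r5=13
PC=7  ori   r3, r2, 1        | r0=0 r1=6 r2=1 r3=1 r4=1 r5=13
PC=8  slt  r2, r3, r1        | r0=0 r1=6 r2=1 r3=1 r4=1 r5=13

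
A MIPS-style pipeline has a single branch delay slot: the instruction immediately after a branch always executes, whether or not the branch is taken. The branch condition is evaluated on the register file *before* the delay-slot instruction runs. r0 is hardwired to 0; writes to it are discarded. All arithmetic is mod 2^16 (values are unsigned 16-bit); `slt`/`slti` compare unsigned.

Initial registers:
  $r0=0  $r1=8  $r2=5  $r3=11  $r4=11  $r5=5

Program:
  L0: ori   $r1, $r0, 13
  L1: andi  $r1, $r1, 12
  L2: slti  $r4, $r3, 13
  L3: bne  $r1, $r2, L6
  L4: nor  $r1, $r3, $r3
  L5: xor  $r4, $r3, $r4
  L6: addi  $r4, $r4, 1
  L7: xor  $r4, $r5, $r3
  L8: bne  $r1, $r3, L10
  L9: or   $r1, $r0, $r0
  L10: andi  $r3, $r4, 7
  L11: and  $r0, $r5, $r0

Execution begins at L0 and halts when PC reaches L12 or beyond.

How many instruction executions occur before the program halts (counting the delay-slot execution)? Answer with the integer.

11

  step pc=0: ori   $r1, $r0, 13  regs=(0,13,5,11,11,5)
  step pc=1: andi  $r1, $r1, 12  regs=(0,12,5,11,11,5)
  step pc=2: slti  $r4, $r3, 13  regs=(0,12,5,11,1,5)
  step pc=3: bne  $r1, $r2, L6  cond=T  regs=(0,12,5,11,1,5)
  step pc=4: nor  $r1, $r3, $r3  regs=(0,65524,5,11,1,5)
  step pc=6: addi  $r4, $r4, 1  regs=(0,65524,5,11,2,5)
  step pc=7: xor  $r4, $r5, $r3  regs=(0,65524,5,11,14,5)
  step pc=8: bne  $r1, $r3, L10  cond=T  regs=(0,65524,5,11,14,5)
  step pc=9: or   $r1, $r0, $r0  regs=(0,0,5,11,14,5)
  step pc=10: andi  $r3, $r4, 7  regs=(0,0,5,6,14,5)
  step pc=11: and  $r0, $r5, $r0  regs=(0,0,5,6,14,5)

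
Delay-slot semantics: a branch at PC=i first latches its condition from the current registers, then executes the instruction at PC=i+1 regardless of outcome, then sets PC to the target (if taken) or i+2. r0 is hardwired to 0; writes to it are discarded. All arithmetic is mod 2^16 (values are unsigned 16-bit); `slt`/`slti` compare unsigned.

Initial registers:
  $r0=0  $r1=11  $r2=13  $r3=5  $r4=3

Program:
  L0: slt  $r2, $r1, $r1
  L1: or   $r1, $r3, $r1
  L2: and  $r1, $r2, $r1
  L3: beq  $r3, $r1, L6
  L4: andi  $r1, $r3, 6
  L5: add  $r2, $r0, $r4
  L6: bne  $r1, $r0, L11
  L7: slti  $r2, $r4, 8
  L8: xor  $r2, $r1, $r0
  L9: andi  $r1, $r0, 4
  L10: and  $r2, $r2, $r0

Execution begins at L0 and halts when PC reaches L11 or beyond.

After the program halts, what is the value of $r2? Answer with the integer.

1

PC=0  slt  $r2, $r1, $r1     | $r0=0 $r1=11 $r2=0 $r3=5 $r4=3
PC=1  or   $r1, $r3, $r1     | $r0=0 $r1=15 $r2=0 $r3=5 $r4=3
PC=2  and  $r1, $r2, $r1     | $r0=0 $r1=0 $r2=0 $r3=5 $r4=3
PC=3  beq  $r3, $r1, L6      | $r0=0 $r1=0 $r2=0 $r3=5 $r4=3  [not taken]
PC=4  andi  $r1, $r3, 6      | $r0=0 $r1=4 $r2=0 $r3=5 $r4=3
PC=5  add  $r2, $r0, $r4     | $r0=0 $r1=4 $r2=3 $r3=5 $r4=3
PC=6  bne  $r1, $r0, L11     | $r0=0 $r1=4 $r2=3 $r3=5 $r4=3  [TAKEN]
PC=7  slti  $r2, $r4, 8      | $r0=0 $r1=4 $r2=1 $r3=5 $r4=3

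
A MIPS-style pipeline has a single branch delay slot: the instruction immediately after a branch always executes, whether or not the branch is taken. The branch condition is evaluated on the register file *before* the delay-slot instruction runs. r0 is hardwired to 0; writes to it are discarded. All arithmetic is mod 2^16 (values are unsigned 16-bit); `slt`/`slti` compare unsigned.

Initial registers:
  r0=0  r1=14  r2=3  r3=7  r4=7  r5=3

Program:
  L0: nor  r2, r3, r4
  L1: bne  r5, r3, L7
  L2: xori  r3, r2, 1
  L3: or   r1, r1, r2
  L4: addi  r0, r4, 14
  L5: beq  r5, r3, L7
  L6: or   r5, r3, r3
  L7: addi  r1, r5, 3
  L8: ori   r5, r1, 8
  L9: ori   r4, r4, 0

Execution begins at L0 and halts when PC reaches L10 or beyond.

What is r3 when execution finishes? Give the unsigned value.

65529

PC=0  nor  r2, r3, r4        | r0=0 r1=14 r2=65528 r3=7 r4=7 r5=3
PC=1  bne  r5, r3, L7        | r0=0 r1=14 r2=65528 r3=7 r4=7 r5=3  [TAKEN]
PC=2  xori  r3, r2, 1        | r0=0 r1=14 r2=65528 r3=65529 r4=7 r5=3
PC=7  addi  r1, r5, 3        | r0=0 r1=6 r2=65528 r3=65529 r4=7 r5=3
PC=8  ori   r5, r1, 8        | r0=0 r1=6 r2=65528 r3=65529 r4=7 r5=14
PC=9  ori   r4, r4, 0        | r0=0 r1=6 r2=65528 r3=65529 r4=7 r5=14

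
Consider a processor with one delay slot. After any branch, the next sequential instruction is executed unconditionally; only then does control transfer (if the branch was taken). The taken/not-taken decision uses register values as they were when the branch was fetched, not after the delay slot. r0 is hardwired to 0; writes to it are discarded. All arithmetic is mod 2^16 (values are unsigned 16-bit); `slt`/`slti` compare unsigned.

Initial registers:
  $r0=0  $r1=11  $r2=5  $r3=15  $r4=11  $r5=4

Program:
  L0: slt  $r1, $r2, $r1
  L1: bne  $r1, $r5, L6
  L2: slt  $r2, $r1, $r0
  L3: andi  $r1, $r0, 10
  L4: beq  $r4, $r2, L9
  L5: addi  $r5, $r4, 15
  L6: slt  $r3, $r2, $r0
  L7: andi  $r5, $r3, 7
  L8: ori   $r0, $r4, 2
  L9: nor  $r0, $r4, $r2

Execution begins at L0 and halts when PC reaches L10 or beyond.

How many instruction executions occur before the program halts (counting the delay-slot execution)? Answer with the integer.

#0 slt  $r1, $r2, $r1 ; 0/1/5/15/11/4
#1 bne  $r1, $r5, L6 ; 0/1/5/15/11/4 ; →target
#2 slt  $r2, $r1, $r0 ; 0/1/0/15/11/4
#6 slt  $r3, $r2, $r0 ; 0/1/0/0/11/4
#7 andi  $r5, $r3, 7 ; 0/1/0/0/11/0
#8 ori   $r0, $r4, 2 ; 0/1/0/0/11/0
#9 nor  $r0, $r4, $r2 ; 0/1/0/0/11/0

7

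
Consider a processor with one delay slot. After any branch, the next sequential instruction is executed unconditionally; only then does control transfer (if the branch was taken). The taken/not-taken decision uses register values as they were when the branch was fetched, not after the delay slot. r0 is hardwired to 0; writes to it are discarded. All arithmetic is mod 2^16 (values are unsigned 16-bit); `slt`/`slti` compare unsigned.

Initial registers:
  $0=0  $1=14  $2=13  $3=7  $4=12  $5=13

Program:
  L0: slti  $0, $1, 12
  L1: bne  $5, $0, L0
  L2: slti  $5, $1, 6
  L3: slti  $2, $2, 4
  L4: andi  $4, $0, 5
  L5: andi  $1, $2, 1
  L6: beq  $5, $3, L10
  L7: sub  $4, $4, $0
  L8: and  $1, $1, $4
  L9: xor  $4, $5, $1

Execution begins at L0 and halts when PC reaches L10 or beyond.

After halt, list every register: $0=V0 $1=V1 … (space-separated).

$0=0 $1=0 $2=0 $3=7 $4=0 $5=0

  step pc=0: slti  $0, $1, 12  regs=(0,14,13,7,12,13)
  step pc=1: bne  $5, $0, L0  cond=T  regs=(0,14,13,7,12,13)
  step pc=2: slti  $5, $1, 6  regs=(0,14,13,7,12,0)
  step pc=0: slti  $0, $1, 12  regs=(0,14,13,7,12,0)
  step pc=1: bne  $5, $0, L0  cond=F  regs=(0,14,13,7,12,0)
  step pc=2: slti  $5, $1, 6  regs=(0,14,13,7,12,0)
  step pc=3: slti  $2, $2, 4  regs=(0,14,0,7,12,0)
  step pc=4: andi  $4, $0, 5  regs=(0,14,0,7,0,0)
  step pc=5: andi  $1, $2, 1  regs=(0,0,0,7,0,0)
  step pc=6: beq  $5, $3, L10  cond=F  regs=(0,0,0,7,0,0)
  step pc=7: sub  $4, $4, $0  regs=(0,0,0,7,0,0)
  step pc=8: and  $1, $1, $4  regs=(0,0,0,7,0,0)
  step pc=9: xor  $4, $5, $1  regs=(0,0,0,7,0,0)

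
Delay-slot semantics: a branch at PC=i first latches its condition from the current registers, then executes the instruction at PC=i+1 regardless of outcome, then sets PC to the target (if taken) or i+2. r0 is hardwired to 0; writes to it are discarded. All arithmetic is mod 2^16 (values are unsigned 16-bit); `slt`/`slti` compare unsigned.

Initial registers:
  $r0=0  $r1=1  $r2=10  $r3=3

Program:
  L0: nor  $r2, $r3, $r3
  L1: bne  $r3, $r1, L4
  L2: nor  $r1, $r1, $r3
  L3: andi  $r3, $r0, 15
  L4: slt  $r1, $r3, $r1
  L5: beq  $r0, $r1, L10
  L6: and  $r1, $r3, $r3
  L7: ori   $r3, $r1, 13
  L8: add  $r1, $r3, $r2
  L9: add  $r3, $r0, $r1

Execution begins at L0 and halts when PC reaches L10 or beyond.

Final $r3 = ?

#0 nor  $r2, $r3, $r3 ; 0/1/65532/3
#1 bne  $r3, $r1, L4 ; 0/1/65532/3 ; →target
#2 nor  $r1, $r1, $r3 ; 0/65532/65532/3
#4 slt  $r1, $r3, $r1 ; 0/1/65532/3
#5 beq  $r0, $r1, L10 ; 0/1/65532/3 ; →fallthru
#6 and  $r1, $r3, $r3 ; 0/3/65532/3
#7 ori   $r3, $r1, 13 ; 0/3/65532/15
#8 add  $r1, $r3, $r2 ; 0/11/65532/15
#9 add  $r3, $r0, $r1 ; 0/11/65532/11

11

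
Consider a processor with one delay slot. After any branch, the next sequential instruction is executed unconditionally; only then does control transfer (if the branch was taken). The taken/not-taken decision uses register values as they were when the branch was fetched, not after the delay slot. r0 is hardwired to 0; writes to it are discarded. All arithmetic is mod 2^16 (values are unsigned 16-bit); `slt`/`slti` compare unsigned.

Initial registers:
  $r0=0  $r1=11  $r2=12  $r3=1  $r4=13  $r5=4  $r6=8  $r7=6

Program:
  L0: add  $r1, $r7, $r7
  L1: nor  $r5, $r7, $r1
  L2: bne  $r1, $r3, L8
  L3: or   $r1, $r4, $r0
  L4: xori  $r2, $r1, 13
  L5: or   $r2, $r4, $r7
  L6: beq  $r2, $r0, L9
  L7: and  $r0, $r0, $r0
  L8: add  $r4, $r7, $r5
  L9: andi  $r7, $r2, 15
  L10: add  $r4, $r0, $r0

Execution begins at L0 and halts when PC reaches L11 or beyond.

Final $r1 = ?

PC=0  add  $r1, $r7, $r7     | $r0=0 $r1=12 $r2=12 $r3=1 $r4=13 $r5=4 $r6=8 $r7=6
PC=1  nor  $r5, $r7, $r1     | $r0=0 $r1=12 $r2=12 $r3=1 $r4=13 $r5=65521 $r6=8 $r7=6
PC=2  bne  $r1, $r3, L8      | $r0=0 $r1=12 $r2=12 $r3=1 $r4=13 $r5=65521 $r6=8 $r7=6  [TAKEN]
PC=3  or   $r1, $r4, $r0     | $r0=0 $r1=13 $r2=12 $r3=1 $r4=13 $r5=65521 $r6=8 $r7=6
PC=8  add  $r4, $r7, $r5     | $r0=0 $r1=13 $r2=12 $r3=1 $r4=65527 $r5=65521 $r6=8 $r7=6
PC=9  andi  $r7, $r2, 15     | $r0=0 $r1=13 $r2=12 $r3=1 $r4=65527 $r5=65521 $r6=8 $r7=12
PC=10 add  $r4, $r0, $r0     | $r0=0 $r1=13 $r2=12 $r3=1 $r4=0 $r5=65521 $r6=8 $r7=12

13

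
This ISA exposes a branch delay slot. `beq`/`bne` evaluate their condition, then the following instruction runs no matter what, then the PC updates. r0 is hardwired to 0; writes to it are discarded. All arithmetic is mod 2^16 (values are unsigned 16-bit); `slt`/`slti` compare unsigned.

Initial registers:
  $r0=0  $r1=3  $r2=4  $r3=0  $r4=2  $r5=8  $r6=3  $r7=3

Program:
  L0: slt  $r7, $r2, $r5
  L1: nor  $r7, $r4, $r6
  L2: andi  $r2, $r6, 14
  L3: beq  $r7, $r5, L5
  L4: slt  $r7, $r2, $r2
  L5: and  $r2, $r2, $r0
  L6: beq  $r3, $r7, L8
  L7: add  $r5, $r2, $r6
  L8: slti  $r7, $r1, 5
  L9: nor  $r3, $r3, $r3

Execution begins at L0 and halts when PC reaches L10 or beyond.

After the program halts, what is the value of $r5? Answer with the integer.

3

[0] slt  $r7, $r2, $r5  →  {$r0:0, $r1:3, $r2:4, $r3:0, $r4:2, $r5:8, $r6:3, $r7:1}
[1] nor  $r7, $r4, $r6  →  {$r0:0, $r1:3, $r2:4, $r3:0, $r4:2, $r5:8, $r6:3, $r7:65532}
[2] andi  $r2, $r6, 14  →  {$r0:0, $r1:3, $r2:2, $r3:0, $r4:2, $r5:8, $r6:3, $r7:65532}
[3] beq  $r7, $r5, L5  →  {$r0:0, $r1:3, $r2:2, $r3:0, $r4:2, $r5:8, $r6:3, $r7:65532}  ⟨branch fallthrough⟩
[4] slt  $r7, $r2, $r2  →  {$r0:0, $r1:3, $r2:2, $r3:0, $r4:2, $r5:8, $r6:3, $r7:0}
[5] and  $r2, $r2, $r0  →  {$r0:0, $r1:3, $r2:0, $r3:0, $r4:2, $r5:8, $r6:3, $r7:0}
[6] beq  $r3, $r7, L8  →  {$r0:0, $r1:3, $r2:0, $r3:0, $r4:2, $r5:8, $r6:3, $r7:0}  ⟨branch taken⟩
[7] add  $r5, $r2, $r6  →  {$r0:0, $r1:3, $r2:0, $r3:0, $r4:2, $r5:3, $r6:3, $r7:0}
[8] slti  $r7, $r1, 5  →  {$r0:0, $r1:3, $r2:0, $r3:0, $r4:2, $r5:3, $r6:3, $r7:1}
[9] nor  $r3, $r3, $r3  →  {$r0:0, $r1:3, $r2:0, $r3:65535, $r4:2, $r5:3, $r6:3, $r7:1}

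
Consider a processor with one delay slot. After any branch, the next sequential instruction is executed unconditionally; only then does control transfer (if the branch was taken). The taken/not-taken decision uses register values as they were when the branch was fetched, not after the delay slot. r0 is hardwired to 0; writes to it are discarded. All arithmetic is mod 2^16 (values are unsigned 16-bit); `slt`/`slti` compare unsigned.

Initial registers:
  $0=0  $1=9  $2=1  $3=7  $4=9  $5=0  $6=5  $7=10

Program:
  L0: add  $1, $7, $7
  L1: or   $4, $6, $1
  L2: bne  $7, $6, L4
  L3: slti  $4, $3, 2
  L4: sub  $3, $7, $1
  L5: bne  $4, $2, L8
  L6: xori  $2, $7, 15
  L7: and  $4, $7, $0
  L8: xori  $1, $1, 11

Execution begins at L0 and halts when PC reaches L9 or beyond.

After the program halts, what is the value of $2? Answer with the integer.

PC=0  add  $1, $7, $7        | $0=0 $1=20 $2=1 $3=7 $4=9 $5=0 $6=5 $7=10
PC=1  or   $4, $6, $1        | $0=0 $1=20 $2=1 $3=7 $4=21 $5=0 $6=5 $7=10
PC=2  bne  $7, $6, L4        | $0=0 $1=20 $2=1 $3=7 $4=21 $5=0 $6=5 $7=10  [TAKEN]
PC=3  slti  $4, $3, 2        | $0=0 $1=20 $2=1 $3=7 $4=0 $5=0 $6=5 $7=10
PC=4  sub  $3, $7, $1        | $0=0 $1=20 $2=1 $3=65526 $4=0 $5=0 $6=5 $7=10
PC=5  bne  $4, $2, L8        | $0=0 $1=20 $2=1 $3=65526 $4=0 $5=0 $6=5 $7=10  [TAKEN]
PC=6  xori  $2, $7, 15       | $0=0 $1=20 $2=5 $3=65526 $4=0 $5=0 $6=5 $7=10
PC=8  xori  $1, $1, 11       | $0=0 $1=31 $2=5 $3=65526 $4=0 $5=0 $6=5 $7=10

5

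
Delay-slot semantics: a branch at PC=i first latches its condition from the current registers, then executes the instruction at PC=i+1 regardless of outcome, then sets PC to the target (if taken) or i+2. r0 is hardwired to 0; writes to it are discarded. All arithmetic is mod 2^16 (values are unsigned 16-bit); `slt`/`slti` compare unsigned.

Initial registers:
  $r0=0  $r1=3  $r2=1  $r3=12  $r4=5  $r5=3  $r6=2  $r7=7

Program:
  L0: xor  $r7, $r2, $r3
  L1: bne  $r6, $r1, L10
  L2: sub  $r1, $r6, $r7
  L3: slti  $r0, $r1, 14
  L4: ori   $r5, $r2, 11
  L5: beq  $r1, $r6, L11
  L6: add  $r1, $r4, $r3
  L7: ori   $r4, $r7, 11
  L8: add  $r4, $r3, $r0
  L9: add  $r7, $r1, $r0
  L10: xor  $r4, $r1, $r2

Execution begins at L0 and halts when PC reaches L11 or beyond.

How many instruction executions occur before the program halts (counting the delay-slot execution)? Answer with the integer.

  step pc=0: xor  $r7, $r2, $r3  regs=(0,3,1,12,5,3,2,13)
  step pc=1: bne  $r6, $r1, L10  cond=T  regs=(0,3,1,12,5,3,2,13)
  step pc=2: sub  $r1, $r6, $r7  regs=(0,65525,1,12,5,3,2,13)
  step pc=10: xor  $r4, $r1, $r2  regs=(0,65525,1,12,65524,3,2,13)

4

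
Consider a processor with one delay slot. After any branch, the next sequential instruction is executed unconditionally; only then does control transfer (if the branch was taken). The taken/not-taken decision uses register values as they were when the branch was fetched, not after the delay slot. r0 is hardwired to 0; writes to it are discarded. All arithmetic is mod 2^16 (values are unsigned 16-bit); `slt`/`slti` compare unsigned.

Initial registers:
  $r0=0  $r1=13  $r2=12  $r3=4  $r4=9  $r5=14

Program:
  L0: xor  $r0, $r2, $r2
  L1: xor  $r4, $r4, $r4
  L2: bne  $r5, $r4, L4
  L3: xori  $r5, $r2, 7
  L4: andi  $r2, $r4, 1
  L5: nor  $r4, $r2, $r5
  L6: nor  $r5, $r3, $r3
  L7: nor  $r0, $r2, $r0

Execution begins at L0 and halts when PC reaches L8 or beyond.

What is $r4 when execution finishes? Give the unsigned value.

PC=0  xor  $r0, $r2, $r2     | $r0=0 $r1=13 $r2=12 $r3=4 $r4=9 $r5=14
PC=1  xor  $r4, $r4, $r4     | $r0=0 $r1=13 $r2=12 $r3=4 $r4=0 $r5=14
PC=2  bne  $r5, $r4, L4      | $r0=0 $r1=13 $r2=12 $r3=4 $r4=0 $r5=14  [TAKEN]
PC=3  xori  $r5, $r2, 7      | $r0=0 $r1=13 $r2=12 $r3=4 $r4=0 $r5=11
PC=4  andi  $r2, $r4, 1      | $r0=0 $r1=13 $r2=0 $r3=4 $r4=0 $r5=11
PC=5  nor  $r4, $r2, $r5     | $r0=0 $r1=13 $r2=0 $r3=4 $r4=65524 $r5=11
PC=6  nor  $r5, $r3, $r3     | $r0=0 $r1=13 $r2=0 $r3=4 $r4=65524 $r5=65531
PC=7  nor  $r0, $r2, $r0     | $r0=0 $r1=13 $r2=0 $r3=4 $r4=65524 $r5=65531

65524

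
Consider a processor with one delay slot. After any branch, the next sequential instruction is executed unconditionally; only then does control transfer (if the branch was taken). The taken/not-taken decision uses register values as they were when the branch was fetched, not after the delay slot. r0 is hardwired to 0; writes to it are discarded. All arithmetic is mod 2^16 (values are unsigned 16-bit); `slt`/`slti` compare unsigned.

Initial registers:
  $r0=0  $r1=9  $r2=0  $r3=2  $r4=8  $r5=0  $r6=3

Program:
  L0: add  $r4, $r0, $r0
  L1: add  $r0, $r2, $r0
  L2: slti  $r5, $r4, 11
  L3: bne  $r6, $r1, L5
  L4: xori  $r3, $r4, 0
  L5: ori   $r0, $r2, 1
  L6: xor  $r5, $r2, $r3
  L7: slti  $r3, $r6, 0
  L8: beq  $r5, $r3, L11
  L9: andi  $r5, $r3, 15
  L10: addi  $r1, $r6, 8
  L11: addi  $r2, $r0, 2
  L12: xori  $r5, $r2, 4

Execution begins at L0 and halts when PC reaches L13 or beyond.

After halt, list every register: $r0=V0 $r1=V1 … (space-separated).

$r0=0 $r1=9 $r2=2 $r3=0 $r4=0 $r5=6 $r6=3

  step pc=0: add  $r4, $r0, $r0  regs=(0,9,0,2,0,0,3)
  step pc=1: add  $r0, $r2, $r0  regs=(0,9,0,2,0,0,3)
  step pc=2: slti  $r5, $r4, 11  regs=(0,9,0,2,0,1,3)
  step pc=3: bne  $r6, $r1, L5  cond=T  regs=(0,9,0,2,0,1,3)
  step pc=4: xori  $r3, $r4, 0  regs=(0,9,0,0,0,1,3)
  step pc=5: ori   $r0, $r2, 1  regs=(0,9,0,0,0,1,3)
  step pc=6: xor  $r5, $r2, $r3  regs=(0,9,0,0,0,0,3)
  step pc=7: slti  $r3, $r6, 0  regs=(0,9,0,0,0,0,3)
  step pc=8: beq  $r5, $r3, L11  cond=T  regs=(0,9,0,0,0,0,3)
  step pc=9: andi  $r5, $r3, 15  regs=(0,9,0,0,0,0,3)
  step pc=11: addi  $r2, $r0, 2  regs=(0,9,2,0,0,0,3)
  step pc=12: xori  $r5, $r2, 4  regs=(0,9,2,0,0,6,3)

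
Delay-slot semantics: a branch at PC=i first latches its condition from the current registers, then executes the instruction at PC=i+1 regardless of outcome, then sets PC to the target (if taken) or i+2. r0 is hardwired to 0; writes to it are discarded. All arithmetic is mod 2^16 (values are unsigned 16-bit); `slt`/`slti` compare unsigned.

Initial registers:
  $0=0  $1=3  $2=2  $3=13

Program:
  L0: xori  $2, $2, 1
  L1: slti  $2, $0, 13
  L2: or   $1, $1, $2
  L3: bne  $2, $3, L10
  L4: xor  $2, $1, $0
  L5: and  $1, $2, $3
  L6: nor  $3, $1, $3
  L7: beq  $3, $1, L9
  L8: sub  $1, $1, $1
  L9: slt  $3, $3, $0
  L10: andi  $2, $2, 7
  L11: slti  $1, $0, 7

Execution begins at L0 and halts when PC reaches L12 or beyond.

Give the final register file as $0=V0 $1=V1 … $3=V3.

$0=0 $1=1 $2=3 $3=13

  step pc=0: xori  $2, $2, 1  regs=(0,3,3,13)
  step pc=1: slti  $2, $0, 13  regs=(0,3,1,13)
  step pc=2: or   $1, $1, $2  regs=(0,3,1,13)
  step pc=3: bne  $2, $3, L10  cond=T  regs=(0,3,1,13)
  step pc=4: xor  $2, $1, $0  regs=(0,3,3,13)
  step pc=10: andi  $2, $2, 7  regs=(0,3,3,13)
  step pc=11: slti  $1, $0, 7  regs=(0,1,3,13)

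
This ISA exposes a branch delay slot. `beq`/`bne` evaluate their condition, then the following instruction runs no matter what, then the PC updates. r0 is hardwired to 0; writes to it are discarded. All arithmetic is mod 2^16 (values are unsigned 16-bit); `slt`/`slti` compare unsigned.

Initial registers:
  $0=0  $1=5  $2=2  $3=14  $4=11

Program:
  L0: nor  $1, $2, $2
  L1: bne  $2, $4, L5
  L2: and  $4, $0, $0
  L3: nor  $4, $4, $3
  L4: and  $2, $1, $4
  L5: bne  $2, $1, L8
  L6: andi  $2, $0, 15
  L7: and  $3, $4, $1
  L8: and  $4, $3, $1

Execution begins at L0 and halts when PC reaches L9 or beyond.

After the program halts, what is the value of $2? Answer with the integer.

0

#0 nor  $1, $2, $2 ; 0/65533/2/14/11
#1 bne  $2, $4, L5 ; 0/65533/2/14/11 ; →target
#2 and  $4, $0, $0 ; 0/65533/2/14/0
#5 bne  $2, $1, L8 ; 0/65533/2/14/0 ; →target
#6 andi  $2, $0, 15 ; 0/65533/0/14/0
#8 and  $4, $3, $1 ; 0/65533/0/14/12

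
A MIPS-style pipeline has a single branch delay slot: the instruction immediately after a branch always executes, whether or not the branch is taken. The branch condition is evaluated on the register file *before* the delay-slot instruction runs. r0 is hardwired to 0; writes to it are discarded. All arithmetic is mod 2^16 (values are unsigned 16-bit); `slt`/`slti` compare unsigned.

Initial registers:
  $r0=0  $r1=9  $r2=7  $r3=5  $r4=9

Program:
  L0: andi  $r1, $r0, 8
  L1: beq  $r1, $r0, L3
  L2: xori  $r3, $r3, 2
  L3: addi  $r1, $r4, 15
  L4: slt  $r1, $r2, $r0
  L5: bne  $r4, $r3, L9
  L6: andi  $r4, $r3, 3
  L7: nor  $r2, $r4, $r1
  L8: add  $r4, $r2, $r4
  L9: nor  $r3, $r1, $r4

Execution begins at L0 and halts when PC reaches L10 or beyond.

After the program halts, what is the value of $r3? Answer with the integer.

#0 andi  $r1, $r0, 8 ; 0/0/7/5/9
#1 beq  $r1, $r0, L3 ; 0/0/7/5/9 ; →target
#2 xori  $r3, $r3, 2 ; 0/0/7/7/9
#3 addi  $r1, $r4, 15 ; 0/24/7/7/9
#4 slt  $r1, $r2, $r0 ; 0/0/7/7/9
#5 bne  $r4, $r3, L9 ; 0/0/7/7/9 ; →target
#6 andi  $r4, $r3, 3 ; 0/0/7/7/3
#9 nor  $r3, $r1, $r4 ; 0/0/7/65532/3

65532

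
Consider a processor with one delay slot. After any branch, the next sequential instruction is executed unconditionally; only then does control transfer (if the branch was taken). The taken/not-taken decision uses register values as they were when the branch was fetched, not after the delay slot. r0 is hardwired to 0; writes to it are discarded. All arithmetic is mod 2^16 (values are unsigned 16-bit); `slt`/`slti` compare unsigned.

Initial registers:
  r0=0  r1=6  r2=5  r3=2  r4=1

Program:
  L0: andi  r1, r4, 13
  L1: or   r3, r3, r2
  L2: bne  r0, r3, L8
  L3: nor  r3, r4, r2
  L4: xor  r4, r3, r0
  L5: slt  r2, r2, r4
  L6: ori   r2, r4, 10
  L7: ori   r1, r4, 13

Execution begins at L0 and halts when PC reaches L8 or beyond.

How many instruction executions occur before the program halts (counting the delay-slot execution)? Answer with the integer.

  step pc=0: andi  r1, r4, 13  regs=(0,1,5,2,1)
  step pc=1: or   r3, r3, r2  regs=(0,1,5,7,1)
  step pc=2: bne  r0, r3, L8  cond=T  regs=(0,1,5,7,1)
  step pc=3: nor  r3, r4, r2  regs=(0,1,5,65530,1)

4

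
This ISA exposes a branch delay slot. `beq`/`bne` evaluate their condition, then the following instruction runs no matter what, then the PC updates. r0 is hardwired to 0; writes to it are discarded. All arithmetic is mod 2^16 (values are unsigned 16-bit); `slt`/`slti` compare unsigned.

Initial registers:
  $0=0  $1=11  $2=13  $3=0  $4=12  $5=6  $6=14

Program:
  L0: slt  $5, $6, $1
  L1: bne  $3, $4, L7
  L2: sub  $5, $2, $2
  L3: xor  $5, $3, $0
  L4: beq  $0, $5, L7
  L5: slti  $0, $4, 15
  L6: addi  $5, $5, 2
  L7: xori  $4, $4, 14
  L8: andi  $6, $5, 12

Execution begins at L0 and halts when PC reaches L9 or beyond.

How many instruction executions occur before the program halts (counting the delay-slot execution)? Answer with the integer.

PC=0  slt  $5, $6, $1        | $0=0 $1=11 $2=13 $3=0 $4=12 $5=0 $6=14
PC=1  bne  $3, $4, L7        | $0=0 $1=11 $2=13 $3=0 $4=12 $5=0 $6=14  [TAKEN]
PC=2  sub  $5, $2, $2        | $0=0 $1=11 $2=13 $3=0 $4=12 $5=0 $6=14
PC=7  xori  $4, $4, 14       | $0=0 $1=11 $2=13 $3=0 $4=2 $5=0 $6=14
PC=8  andi  $6, $5, 12       | $0=0 $1=11 $2=13 $3=0 $4=2 $5=0 $6=0

5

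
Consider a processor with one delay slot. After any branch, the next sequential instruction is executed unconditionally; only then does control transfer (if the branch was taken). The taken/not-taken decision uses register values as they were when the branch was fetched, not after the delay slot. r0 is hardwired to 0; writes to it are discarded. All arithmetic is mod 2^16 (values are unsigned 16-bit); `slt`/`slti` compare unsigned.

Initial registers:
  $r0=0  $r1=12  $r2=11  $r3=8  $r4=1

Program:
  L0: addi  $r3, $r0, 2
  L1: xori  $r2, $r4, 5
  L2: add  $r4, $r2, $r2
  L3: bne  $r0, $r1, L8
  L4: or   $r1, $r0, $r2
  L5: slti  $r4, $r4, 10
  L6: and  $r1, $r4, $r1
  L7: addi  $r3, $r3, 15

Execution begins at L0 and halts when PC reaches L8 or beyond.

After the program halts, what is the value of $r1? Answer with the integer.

PC=0  addi  $r3, $r0, 2      | $r0=0 $r1=12 $r2=11 $r3=2 $r4=1
PC=1  xori  $r2, $r4, 5      | $r0=0 $r1=12 $r2=4 $r3=2 $r4=1
PC=2  add  $r4, $r2, $r2     | $r0=0 $r1=12 $r2=4 $r3=2 $r4=8
PC=3  bne  $r0, $r1, L8      | $r0=0 $r1=12 $r2=4 $r3=2 $r4=8  [TAKEN]
PC=4  or   $r1, $r0, $r2     | $r0=0 $r1=4 $r2=4 $r3=2 $r4=8

4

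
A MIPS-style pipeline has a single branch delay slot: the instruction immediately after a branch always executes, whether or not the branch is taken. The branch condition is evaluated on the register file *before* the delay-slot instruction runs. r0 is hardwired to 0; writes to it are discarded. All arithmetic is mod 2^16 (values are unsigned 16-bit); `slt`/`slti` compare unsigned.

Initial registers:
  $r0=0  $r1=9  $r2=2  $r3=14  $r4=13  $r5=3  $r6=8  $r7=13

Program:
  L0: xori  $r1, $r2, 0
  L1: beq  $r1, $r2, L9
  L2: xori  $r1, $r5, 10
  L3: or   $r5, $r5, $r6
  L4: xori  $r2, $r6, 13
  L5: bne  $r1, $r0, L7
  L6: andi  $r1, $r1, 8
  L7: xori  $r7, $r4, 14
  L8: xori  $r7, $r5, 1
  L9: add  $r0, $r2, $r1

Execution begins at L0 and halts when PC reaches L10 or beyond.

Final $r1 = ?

9

#0 xori  $r1, $r2, 0 ; 0/2/2/14/13/3/8/13
#1 beq  $r1, $r2, L9 ; 0/2/2/14/13/3/8/13 ; →target
#2 xori  $r1, $r5, 10 ; 0/9/2/14/13/3/8/13
#9 add  $r0, $r2, $r1 ; 0/9/2/14/13/3/8/13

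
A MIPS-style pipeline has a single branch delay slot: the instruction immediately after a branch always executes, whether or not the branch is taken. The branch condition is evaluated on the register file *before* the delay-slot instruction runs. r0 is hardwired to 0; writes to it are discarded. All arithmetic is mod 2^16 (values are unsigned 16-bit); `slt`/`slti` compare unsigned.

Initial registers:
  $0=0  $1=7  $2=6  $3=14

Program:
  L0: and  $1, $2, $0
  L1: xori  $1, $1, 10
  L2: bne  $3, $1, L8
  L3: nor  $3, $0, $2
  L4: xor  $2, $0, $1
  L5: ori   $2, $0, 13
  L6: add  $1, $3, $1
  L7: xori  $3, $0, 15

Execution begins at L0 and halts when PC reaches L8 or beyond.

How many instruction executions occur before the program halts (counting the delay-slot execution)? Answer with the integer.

#0 and  $1, $2, $0 ; 0/0/6/14
#1 xori  $1, $1, 10 ; 0/10/6/14
#2 bne  $3, $1, L8 ; 0/10/6/14 ; →target
#3 nor  $3, $0, $2 ; 0/10/6/65529

4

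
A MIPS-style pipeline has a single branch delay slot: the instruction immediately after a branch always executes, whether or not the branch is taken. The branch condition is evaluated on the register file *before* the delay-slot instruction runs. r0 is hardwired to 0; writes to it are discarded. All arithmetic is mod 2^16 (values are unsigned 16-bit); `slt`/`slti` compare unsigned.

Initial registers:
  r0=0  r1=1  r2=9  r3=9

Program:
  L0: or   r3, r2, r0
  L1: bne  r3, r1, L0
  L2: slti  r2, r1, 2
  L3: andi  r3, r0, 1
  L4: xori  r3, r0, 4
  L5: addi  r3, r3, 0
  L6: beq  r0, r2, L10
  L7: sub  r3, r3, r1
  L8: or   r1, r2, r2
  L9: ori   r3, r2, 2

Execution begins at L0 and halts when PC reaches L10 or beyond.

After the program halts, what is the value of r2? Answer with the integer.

PC=0  or   r3, r2, r0        | r0=0 r1=1 r2=9 r3=9
PC=1  bne  r3, r1, L0        | r0=0 r1=1 r2=9 r3=9  [TAKEN]
PC=2  slti  r2, r1, 2        | r0=0 r1=1 r2=1 r3=9
PC=0  or   r3, r2, r0        | r0=0 r1=1 r2=1 r3=1
PC=1  bne  r3, r1, L0        | r0=0 r1=1 r2=1 r3=1  [not taken]
PC=2  slti  r2, r1, 2        | r0=0 r1=1 r2=1 r3=1
PC=3  andi  r3, r0, 1        | r0=0 r1=1 r2=1 r3=0
PC=4  xori  r3, r0, 4        | r0=0 r1=1 r2=1 r3=4
PC=5  addi  r3, r3, 0        | r0=0 r1=1 r2=1 r3=4
PC=6  beq  r0, r2, L10       | r0=0 r1=1 r2=1 r3=4  [not taken]
PC=7  sub  r3, r3, r1        | r0=0 r1=1 r2=1 r3=3
PC=8  or   r1, r2, r2        | r0=0 r1=1 r2=1 r3=3
PC=9  ori   r3, r2, 2        | r0=0 r1=1 r2=1 r3=3

1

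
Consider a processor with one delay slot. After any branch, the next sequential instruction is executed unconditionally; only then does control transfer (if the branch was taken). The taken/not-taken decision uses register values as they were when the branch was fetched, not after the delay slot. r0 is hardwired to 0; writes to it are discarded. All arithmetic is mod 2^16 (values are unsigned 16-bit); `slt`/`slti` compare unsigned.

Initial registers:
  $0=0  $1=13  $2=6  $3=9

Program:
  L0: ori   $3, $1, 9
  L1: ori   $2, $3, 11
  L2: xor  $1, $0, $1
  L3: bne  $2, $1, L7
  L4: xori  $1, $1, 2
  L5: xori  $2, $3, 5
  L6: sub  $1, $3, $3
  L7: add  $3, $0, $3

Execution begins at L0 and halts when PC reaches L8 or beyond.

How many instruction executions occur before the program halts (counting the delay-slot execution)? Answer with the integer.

#0 ori   $3, $1, 9 ; 0/13/6/13
#1 ori   $2, $3, 11 ; 0/13/15/13
#2 xor  $1, $0, $1 ; 0/13/15/13
#3 bne  $2, $1, L7 ; 0/13/15/13 ; →target
#4 xori  $1, $1, 2 ; 0/15/15/13
#7 add  $3, $0, $3 ; 0/15/15/13

6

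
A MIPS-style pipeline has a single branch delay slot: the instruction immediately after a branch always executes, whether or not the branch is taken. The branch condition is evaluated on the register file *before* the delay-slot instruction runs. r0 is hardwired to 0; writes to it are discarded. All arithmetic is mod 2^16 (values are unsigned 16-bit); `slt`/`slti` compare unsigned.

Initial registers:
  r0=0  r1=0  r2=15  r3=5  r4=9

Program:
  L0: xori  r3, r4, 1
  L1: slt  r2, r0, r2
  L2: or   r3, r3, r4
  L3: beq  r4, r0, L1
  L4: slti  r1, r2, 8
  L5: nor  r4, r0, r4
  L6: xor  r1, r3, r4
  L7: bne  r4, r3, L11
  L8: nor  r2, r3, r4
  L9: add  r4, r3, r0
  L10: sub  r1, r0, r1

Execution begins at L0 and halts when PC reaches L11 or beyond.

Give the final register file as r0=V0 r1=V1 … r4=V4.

  step pc=0: xori  r3, r4, 1  regs=(0,0,15,8,9)
  step pc=1: slt  r2, r0, r2  regs=(0,0,1,8,9)
  step pc=2: or   r3, r3, r4  regs=(0,0,1,9,9)
  step pc=3: beq  r4, r0, L1  cond=F  regs=(0,0,1,9,9)
  step pc=4: slti  r1, r2, 8  regs=(0,1,1,9,9)
  step pc=5: nor  r4, r0, r4  regs=(0,1,1,9,65526)
  step pc=6: xor  r1, r3, r4  regs=(0,65535,1,9,65526)
  step pc=7: bne  r4, r3, L11  cond=T  regs=(0,65535,1,9,65526)
  step pc=8: nor  r2, r3, r4  regs=(0,65535,0,9,65526)

r0=0 r1=65535 r2=0 r3=9 r4=65526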